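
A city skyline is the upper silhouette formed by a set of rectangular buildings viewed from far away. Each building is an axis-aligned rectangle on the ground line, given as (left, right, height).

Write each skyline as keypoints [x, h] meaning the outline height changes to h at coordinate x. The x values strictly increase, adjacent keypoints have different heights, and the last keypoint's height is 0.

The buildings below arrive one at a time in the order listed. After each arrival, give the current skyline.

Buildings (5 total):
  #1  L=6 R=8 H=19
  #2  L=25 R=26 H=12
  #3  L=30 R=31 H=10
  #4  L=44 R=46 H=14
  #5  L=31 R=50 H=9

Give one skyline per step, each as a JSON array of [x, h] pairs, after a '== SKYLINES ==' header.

== SKYLINES ==
[[6,19],[8,0]]
[[6,19],[8,0],[25,12],[26,0]]
[[6,19],[8,0],[25,12],[26,0],[30,10],[31,0]]
[[6,19],[8,0],[25,12],[26,0],[30,10],[31,0],[44,14],[46,0]]
[[6,19],[8,0],[25,12],[26,0],[30,10],[31,9],[44,14],[46,9],[50,0]]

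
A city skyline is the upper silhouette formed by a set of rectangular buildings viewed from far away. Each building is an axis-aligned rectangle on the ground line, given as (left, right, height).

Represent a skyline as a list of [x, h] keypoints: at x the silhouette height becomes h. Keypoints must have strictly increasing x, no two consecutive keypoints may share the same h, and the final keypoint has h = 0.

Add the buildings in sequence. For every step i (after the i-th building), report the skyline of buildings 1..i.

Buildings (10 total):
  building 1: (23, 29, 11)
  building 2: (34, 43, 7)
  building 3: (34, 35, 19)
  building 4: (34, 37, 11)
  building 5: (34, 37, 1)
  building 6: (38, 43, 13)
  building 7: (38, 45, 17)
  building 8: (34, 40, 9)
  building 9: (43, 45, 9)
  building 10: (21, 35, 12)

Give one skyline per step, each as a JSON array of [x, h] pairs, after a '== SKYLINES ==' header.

== SKYLINES ==
[[23,11],[29,0]]
[[23,11],[29,0],[34,7],[43,0]]
[[23,11],[29,0],[34,19],[35,7],[43,0]]
[[23,11],[29,0],[34,19],[35,11],[37,7],[43,0]]
[[23,11],[29,0],[34,19],[35,11],[37,7],[43,0]]
[[23,11],[29,0],[34,19],[35,11],[37,7],[38,13],[43,0]]
[[23,11],[29,0],[34,19],[35,11],[37,7],[38,17],[45,0]]
[[23,11],[29,0],[34,19],[35,11],[37,9],[38,17],[45,0]]
[[23,11],[29,0],[34,19],[35,11],[37,9],[38,17],[45,0]]
[[21,12],[34,19],[35,11],[37,9],[38,17],[45,0]]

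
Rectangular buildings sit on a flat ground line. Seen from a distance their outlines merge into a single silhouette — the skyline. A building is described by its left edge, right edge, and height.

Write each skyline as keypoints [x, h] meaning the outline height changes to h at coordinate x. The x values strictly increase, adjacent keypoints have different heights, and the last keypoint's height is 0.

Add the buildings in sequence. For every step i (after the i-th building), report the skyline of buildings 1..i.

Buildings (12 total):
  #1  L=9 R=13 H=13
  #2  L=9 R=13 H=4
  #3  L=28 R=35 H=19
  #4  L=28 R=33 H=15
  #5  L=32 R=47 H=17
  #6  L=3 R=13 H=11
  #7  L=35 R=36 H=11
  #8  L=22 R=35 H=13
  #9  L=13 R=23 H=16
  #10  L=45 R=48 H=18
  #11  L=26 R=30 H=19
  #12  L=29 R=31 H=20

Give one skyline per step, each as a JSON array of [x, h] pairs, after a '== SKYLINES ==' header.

== SKYLINES ==
[[9,13],[13,0]]
[[9,13],[13,0]]
[[9,13],[13,0],[28,19],[35,0]]
[[9,13],[13,0],[28,19],[35,0]]
[[9,13],[13,0],[28,19],[35,17],[47,0]]
[[3,11],[9,13],[13,0],[28,19],[35,17],[47,0]]
[[3,11],[9,13],[13,0],[28,19],[35,17],[47,0]]
[[3,11],[9,13],[13,0],[22,13],[28,19],[35,17],[47,0]]
[[3,11],[9,13],[13,16],[23,13],[28,19],[35,17],[47,0]]
[[3,11],[9,13],[13,16],[23,13],[28,19],[35,17],[45,18],[48,0]]
[[3,11],[9,13],[13,16],[23,13],[26,19],[35,17],[45,18],[48,0]]
[[3,11],[9,13],[13,16],[23,13],[26,19],[29,20],[31,19],[35,17],[45,18],[48,0]]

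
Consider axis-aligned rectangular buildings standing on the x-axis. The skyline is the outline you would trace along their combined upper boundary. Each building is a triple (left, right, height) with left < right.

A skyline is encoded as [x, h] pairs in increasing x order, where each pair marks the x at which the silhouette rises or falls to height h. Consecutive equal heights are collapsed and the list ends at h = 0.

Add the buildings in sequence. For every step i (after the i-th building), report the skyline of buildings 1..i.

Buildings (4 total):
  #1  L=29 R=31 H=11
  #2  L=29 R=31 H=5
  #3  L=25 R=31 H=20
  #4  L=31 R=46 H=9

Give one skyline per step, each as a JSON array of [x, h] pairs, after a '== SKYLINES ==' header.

== SKYLINES ==
[[29,11],[31,0]]
[[29,11],[31,0]]
[[25,20],[31,0]]
[[25,20],[31,9],[46,0]]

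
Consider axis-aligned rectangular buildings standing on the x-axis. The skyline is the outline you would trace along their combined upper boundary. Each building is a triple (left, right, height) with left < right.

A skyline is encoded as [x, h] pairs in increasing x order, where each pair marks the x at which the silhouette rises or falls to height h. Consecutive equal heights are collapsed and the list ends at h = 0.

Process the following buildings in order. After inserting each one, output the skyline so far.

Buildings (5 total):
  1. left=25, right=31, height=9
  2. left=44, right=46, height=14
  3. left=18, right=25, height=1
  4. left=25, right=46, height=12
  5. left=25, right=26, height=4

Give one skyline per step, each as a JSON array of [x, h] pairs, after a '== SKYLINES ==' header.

== SKYLINES ==
[[25,9],[31,0]]
[[25,9],[31,0],[44,14],[46,0]]
[[18,1],[25,9],[31,0],[44,14],[46,0]]
[[18,1],[25,12],[44,14],[46,0]]
[[18,1],[25,12],[44,14],[46,0]]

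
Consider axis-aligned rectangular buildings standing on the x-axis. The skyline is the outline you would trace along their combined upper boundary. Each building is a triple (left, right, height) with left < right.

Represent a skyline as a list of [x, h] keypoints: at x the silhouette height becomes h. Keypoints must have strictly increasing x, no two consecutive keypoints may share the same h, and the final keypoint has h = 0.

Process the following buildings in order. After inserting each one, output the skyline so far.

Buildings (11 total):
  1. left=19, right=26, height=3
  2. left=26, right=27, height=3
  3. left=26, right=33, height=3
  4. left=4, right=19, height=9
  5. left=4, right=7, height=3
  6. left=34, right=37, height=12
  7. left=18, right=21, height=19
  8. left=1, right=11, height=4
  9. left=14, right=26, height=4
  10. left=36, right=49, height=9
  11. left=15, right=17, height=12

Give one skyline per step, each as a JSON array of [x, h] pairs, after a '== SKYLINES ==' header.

== SKYLINES ==
[[19,3],[26,0]]
[[19,3],[27,0]]
[[19,3],[33,0]]
[[4,9],[19,3],[33,0]]
[[4,9],[19,3],[33,0]]
[[4,9],[19,3],[33,0],[34,12],[37,0]]
[[4,9],[18,19],[21,3],[33,0],[34,12],[37,0]]
[[1,4],[4,9],[18,19],[21,3],[33,0],[34,12],[37,0]]
[[1,4],[4,9],[18,19],[21,4],[26,3],[33,0],[34,12],[37,0]]
[[1,4],[4,9],[18,19],[21,4],[26,3],[33,0],[34,12],[37,9],[49,0]]
[[1,4],[4,9],[15,12],[17,9],[18,19],[21,4],[26,3],[33,0],[34,12],[37,9],[49,0]]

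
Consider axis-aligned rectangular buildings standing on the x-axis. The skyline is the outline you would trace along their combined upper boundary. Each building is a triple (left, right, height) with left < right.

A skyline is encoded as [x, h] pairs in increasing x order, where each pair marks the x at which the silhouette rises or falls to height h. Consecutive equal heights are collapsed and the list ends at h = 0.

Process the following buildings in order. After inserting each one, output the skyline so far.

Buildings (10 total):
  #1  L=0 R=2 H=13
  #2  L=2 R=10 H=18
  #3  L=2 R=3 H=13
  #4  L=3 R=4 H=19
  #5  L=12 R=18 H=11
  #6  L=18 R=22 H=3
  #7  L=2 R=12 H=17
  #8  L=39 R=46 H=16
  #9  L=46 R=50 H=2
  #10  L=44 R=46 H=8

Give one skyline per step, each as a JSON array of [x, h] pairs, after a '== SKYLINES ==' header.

== SKYLINES ==
[[0,13],[2,0]]
[[0,13],[2,18],[10,0]]
[[0,13],[2,18],[10,0]]
[[0,13],[2,18],[3,19],[4,18],[10,0]]
[[0,13],[2,18],[3,19],[4,18],[10,0],[12,11],[18,0]]
[[0,13],[2,18],[3,19],[4,18],[10,0],[12,11],[18,3],[22,0]]
[[0,13],[2,18],[3,19],[4,18],[10,17],[12,11],[18,3],[22,0]]
[[0,13],[2,18],[3,19],[4,18],[10,17],[12,11],[18,3],[22,0],[39,16],[46,0]]
[[0,13],[2,18],[3,19],[4,18],[10,17],[12,11],[18,3],[22,0],[39,16],[46,2],[50,0]]
[[0,13],[2,18],[3,19],[4,18],[10,17],[12,11],[18,3],[22,0],[39,16],[46,2],[50,0]]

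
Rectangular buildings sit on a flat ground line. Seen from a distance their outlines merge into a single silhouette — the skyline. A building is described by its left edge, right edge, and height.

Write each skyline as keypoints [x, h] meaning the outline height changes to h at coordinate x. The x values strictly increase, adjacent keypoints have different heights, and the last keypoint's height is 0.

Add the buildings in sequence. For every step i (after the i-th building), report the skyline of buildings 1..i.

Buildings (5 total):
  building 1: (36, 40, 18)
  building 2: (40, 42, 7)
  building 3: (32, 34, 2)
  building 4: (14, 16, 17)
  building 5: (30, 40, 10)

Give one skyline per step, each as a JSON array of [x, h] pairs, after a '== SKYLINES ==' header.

== SKYLINES ==
[[36,18],[40,0]]
[[36,18],[40,7],[42,0]]
[[32,2],[34,0],[36,18],[40,7],[42,0]]
[[14,17],[16,0],[32,2],[34,0],[36,18],[40,7],[42,0]]
[[14,17],[16,0],[30,10],[36,18],[40,7],[42,0]]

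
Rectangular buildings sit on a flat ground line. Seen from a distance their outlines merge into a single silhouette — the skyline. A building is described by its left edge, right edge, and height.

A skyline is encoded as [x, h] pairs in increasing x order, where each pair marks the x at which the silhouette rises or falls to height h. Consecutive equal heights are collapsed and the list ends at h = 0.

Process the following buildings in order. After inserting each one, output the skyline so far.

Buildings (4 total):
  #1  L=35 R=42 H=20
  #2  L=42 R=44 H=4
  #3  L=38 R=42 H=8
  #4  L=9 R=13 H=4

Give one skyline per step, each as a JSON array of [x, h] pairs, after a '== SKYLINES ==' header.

== SKYLINES ==
[[35,20],[42,0]]
[[35,20],[42,4],[44,0]]
[[35,20],[42,4],[44,0]]
[[9,4],[13,0],[35,20],[42,4],[44,0]]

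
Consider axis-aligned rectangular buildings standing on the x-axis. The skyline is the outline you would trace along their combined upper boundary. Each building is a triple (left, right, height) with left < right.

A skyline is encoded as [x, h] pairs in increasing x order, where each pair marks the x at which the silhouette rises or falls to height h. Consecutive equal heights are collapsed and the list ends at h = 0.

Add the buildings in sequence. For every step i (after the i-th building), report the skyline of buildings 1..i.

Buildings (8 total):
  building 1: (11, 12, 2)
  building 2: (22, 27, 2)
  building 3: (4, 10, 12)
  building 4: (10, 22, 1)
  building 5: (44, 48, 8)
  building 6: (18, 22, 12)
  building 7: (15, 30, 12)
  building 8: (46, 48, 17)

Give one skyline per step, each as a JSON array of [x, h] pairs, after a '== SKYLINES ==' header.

== SKYLINES ==
[[11,2],[12,0]]
[[11,2],[12,0],[22,2],[27,0]]
[[4,12],[10,0],[11,2],[12,0],[22,2],[27,0]]
[[4,12],[10,1],[11,2],[12,1],[22,2],[27,0]]
[[4,12],[10,1],[11,2],[12,1],[22,2],[27,0],[44,8],[48,0]]
[[4,12],[10,1],[11,2],[12,1],[18,12],[22,2],[27,0],[44,8],[48,0]]
[[4,12],[10,1],[11,2],[12,1],[15,12],[30,0],[44,8],[48,0]]
[[4,12],[10,1],[11,2],[12,1],[15,12],[30,0],[44,8],[46,17],[48,0]]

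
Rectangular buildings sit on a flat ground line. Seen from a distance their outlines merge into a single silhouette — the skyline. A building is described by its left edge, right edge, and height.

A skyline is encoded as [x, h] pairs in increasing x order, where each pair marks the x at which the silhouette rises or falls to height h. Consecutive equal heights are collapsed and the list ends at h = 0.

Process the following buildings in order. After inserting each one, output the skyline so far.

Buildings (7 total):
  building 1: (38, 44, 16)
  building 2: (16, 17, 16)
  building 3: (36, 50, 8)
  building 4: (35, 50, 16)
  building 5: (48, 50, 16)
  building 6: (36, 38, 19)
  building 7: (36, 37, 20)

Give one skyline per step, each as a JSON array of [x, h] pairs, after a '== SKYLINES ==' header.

== SKYLINES ==
[[38,16],[44,0]]
[[16,16],[17,0],[38,16],[44,0]]
[[16,16],[17,0],[36,8],[38,16],[44,8],[50,0]]
[[16,16],[17,0],[35,16],[50,0]]
[[16,16],[17,0],[35,16],[50,0]]
[[16,16],[17,0],[35,16],[36,19],[38,16],[50,0]]
[[16,16],[17,0],[35,16],[36,20],[37,19],[38,16],[50,0]]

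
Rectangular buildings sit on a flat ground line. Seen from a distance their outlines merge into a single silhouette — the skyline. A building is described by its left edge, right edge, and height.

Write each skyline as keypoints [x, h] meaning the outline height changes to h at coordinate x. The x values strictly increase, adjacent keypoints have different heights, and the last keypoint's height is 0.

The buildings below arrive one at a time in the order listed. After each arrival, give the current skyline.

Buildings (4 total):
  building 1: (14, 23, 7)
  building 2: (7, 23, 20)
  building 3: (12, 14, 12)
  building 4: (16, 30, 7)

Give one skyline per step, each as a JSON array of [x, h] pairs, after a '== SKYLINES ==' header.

== SKYLINES ==
[[14,7],[23,0]]
[[7,20],[23,0]]
[[7,20],[23,0]]
[[7,20],[23,7],[30,0]]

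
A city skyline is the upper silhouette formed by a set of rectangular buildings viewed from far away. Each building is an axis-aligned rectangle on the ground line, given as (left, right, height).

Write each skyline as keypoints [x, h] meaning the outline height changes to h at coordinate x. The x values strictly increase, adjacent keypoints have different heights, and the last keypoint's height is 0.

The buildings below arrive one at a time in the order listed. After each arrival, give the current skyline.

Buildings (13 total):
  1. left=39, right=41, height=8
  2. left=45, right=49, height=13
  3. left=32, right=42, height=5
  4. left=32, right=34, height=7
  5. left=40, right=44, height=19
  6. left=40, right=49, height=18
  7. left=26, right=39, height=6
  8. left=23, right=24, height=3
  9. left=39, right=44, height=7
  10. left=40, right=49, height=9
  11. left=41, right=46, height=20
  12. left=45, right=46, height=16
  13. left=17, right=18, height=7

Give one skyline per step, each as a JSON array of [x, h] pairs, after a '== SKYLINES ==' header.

== SKYLINES ==
[[39,8],[41,0]]
[[39,8],[41,0],[45,13],[49,0]]
[[32,5],[39,8],[41,5],[42,0],[45,13],[49,0]]
[[32,7],[34,5],[39,8],[41,5],[42,0],[45,13],[49,0]]
[[32,7],[34,5],[39,8],[40,19],[44,0],[45,13],[49,0]]
[[32,7],[34,5],[39,8],[40,19],[44,18],[49,0]]
[[26,6],[32,7],[34,6],[39,8],[40,19],[44,18],[49,0]]
[[23,3],[24,0],[26,6],[32,7],[34,6],[39,8],[40,19],[44,18],[49,0]]
[[23,3],[24,0],[26,6],[32,7],[34,6],[39,8],[40,19],[44,18],[49,0]]
[[23,3],[24,0],[26,6],[32,7],[34,6],[39,8],[40,19],[44,18],[49,0]]
[[23,3],[24,0],[26,6],[32,7],[34,6],[39,8],[40,19],[41,20],[46,18],[49,0]]
[[23,3],[24,0],[26,6],[32,7],[34,6],[39,8],[40,19],[41,20],[46,18],[49,0]]
[[17,7],[18,0],[23,3],[24,0],[26,6],[32,7],[34,6],[39,8],[40,19],[41,20],[46,18],[49,0]]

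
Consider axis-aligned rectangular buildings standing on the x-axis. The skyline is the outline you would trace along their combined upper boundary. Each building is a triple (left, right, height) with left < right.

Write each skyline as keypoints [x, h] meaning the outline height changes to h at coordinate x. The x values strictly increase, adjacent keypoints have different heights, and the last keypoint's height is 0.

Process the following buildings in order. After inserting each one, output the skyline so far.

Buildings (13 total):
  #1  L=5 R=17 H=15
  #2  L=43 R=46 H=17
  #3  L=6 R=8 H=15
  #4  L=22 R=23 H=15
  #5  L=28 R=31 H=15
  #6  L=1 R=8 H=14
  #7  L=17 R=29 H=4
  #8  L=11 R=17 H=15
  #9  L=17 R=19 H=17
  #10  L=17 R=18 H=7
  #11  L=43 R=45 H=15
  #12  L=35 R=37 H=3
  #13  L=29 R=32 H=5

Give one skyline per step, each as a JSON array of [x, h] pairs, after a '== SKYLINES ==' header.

== SKYLINES ==
[[5,15],[17,0]]
[[5,15],[17,0],[43,17],[46,0]]
[[5,15],[17,0],[43,17],[46,0]]
[[5,15],[17,0],[22,15],[23,0],[43,17],[46,0]]
[[5,15],[17,0],[22,15],[23,0],[28,15],[31,0],[43,17],[46,0]]
[[1,14],[5,15],[17,0],[22,15],[23,0],[28,15],[31,0],[43,17],[46,0]]
[[1,14],[5,15],[17,4],[22,15],[23,4],[28,15],[31,0],[43,17],[46,0]]
[[1,14],[5,15],[17,4],[22,15],[23,4],[28,15],[31,0],[43,17],[46,0]]
[[1,14],[5,15],[17,17],[19,4],[22,15],[23,4],[28,15],[31,0],[43,17],[46,0]]
[[1,14],[5,15],[17,17],[19,4],[22,15],[23,4],[28,15],[31,0],[43,17],[46,0]]
[[1,14],[5,15],[17,17],[19,4],[22,15],[23,4],[28,15],[31,0],[43,17],[46,0]]
[[1,14],[5,15],[17,17],[19,4],[22,15],[23,4],[28,15],[31,0],[35,3],[37,0],[43,17],[46,0]]
[[1,14],[5,15],[17,17],[19,4],[22,15],[23,4],[28,15],[31,5],[32,0],[35,3],[37,0],[43,17],[46,0]]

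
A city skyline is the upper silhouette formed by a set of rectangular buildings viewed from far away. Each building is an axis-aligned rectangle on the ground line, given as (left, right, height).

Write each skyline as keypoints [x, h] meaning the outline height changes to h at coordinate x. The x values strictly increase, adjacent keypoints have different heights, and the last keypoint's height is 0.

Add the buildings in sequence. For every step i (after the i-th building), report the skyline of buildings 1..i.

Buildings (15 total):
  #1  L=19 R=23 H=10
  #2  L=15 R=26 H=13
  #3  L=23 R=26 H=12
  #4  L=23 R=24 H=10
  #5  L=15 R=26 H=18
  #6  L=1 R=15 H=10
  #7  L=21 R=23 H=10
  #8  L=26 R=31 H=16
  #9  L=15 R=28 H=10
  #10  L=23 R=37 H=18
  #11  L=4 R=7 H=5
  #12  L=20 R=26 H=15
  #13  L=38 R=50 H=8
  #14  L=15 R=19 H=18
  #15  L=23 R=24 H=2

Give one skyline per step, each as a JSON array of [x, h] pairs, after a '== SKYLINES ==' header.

== SKYLINES ==
[[19,10],[23,0]]
[[15,13],[26,0]]
[[15,13],[26,0]]
[[15,13],[26,0]]
[[15,18],[26,0]]
[[1,10],[15,18],[26,0]]
[[1,10],[15,18],[26,0]]
[[1,10],[15,18],[26,16],[31,0]]
[[1,10],[15,18],[26,16],[31,0]]
[[1,10],[15,18],[37,0]]
[[1,10],[15,18],[37,0]]
[[1,10],[15,18],[37,0]]
[[1,10],[15,18],[37,0],[38,8],[50,0]]
[[1,10],[15,18],[37,0],[38,8],[50,0]]
[[1,10],[15,18],[37,0],[38,8],[50,0]]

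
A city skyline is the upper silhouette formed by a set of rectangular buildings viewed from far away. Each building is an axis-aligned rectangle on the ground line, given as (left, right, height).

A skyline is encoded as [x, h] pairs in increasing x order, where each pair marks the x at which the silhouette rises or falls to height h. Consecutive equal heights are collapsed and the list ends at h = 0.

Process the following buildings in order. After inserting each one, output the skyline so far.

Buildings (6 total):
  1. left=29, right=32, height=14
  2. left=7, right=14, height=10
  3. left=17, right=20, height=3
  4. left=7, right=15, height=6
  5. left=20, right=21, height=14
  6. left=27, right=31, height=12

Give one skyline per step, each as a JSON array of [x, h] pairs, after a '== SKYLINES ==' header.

== SKYLINES ==
[[29,14],[32,0]]
[[7,10],[14,0],[29,14],[32,0]]
[[7,10],[14,0],[17,3],[20,0],[29,14],[32,0]]
[[7,10],[14,6],[15,0],[17,3],[20,0],[29,14],[32,0]]
[[7,10],[14,6],[15,0],[17,3],[20,14],[21,0],[29,14],[32,0]]
[[7,10],[14,6],[15,0],[17,3],[20,14],[21,0],[27,12],[29,14],[32,0]]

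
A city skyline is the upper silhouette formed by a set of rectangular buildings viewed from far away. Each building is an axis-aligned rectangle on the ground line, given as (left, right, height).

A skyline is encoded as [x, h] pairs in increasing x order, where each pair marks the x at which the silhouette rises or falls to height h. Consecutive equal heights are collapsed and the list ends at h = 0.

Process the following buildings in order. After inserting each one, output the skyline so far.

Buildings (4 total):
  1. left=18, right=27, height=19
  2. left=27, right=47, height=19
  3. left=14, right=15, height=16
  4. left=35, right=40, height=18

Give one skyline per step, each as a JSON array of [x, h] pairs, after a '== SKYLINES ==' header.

== SKYLINES ==
[[18,19],[27,0]]
[[18,19],[47,0]]
[[14,16],[15,0],[18,19],[47,0]]
[[14,16],[15,0],[18,19],[47,0]]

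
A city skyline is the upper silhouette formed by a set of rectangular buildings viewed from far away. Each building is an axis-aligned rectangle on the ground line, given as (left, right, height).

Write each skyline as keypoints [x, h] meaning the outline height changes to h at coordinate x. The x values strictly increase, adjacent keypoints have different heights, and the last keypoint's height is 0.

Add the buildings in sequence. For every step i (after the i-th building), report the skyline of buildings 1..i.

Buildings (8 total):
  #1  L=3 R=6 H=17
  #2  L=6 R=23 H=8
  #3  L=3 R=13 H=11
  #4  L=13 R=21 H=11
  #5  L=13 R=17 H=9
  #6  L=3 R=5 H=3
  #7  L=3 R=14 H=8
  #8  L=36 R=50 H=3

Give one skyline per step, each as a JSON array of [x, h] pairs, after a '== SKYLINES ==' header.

== SKYLINES ==
[[3,17],[6,0]]
[[3,17],[6,8],[23,0]]
[[3,17],[6,11],[13,8],[23,0]]
[[3,17],[6,11],[21,8],[23,0]]
[[3,17],[6,11],[21,8],[23,0]]
[[3,17],[6,11],[21,8],[23,0]]
[[3,17],[6,11],[21,8],[23,0]]
[[3,17],[6,11],[21,8],[23,0],[36,3],[50,0]]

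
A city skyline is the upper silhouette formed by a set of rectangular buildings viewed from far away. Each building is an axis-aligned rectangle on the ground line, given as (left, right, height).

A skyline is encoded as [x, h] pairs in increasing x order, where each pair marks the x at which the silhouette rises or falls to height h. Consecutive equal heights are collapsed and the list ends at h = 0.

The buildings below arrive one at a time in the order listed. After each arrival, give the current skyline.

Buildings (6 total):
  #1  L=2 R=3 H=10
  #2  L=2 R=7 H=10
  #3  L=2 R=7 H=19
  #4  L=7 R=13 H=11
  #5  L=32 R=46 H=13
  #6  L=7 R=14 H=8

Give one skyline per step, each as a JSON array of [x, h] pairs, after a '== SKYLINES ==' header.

== SKYLINES ==
[[2,10],[3,0]]
[[2,10],[7,0]]
[[2,19],[7,0]]
[[2,19],[7,11],[13,0]]
[[2,19],[7,11],[13,0],[32,13],[46,0]]
[[2,19],[7,11],[13,8],[14,0],[32,13],[46,0]]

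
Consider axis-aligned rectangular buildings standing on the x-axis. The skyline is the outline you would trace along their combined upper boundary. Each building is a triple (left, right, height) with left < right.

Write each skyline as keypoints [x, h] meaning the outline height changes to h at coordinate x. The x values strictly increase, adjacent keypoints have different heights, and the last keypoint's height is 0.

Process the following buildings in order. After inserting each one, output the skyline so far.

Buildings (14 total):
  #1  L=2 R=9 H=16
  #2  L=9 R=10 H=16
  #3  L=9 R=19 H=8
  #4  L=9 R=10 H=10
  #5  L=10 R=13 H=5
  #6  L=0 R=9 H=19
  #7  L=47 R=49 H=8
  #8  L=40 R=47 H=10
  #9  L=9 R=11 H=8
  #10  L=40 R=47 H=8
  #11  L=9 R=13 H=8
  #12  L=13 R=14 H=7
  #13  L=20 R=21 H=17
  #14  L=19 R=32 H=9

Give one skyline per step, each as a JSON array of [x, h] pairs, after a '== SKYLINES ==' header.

== SKYLINES ==
[[2,16],[9,0]]
[[2,16],[10,0]]
[[2,16],[10,8],[19,0]]
[[2,16],[10,8],[19,0]]
[[2,16],[10,8],[19,0]]
[[0,19],[9,16],[10,8],[19,0]]
[[0,19],[9,16],[10,8],[19,0],[47,8],[49,0]]
[[0,19],[9,16],[10,8],[19,0],[40,10],[47,8],[49,0]]
[[0,19],[9,16],[10,8],[19,0],[40,10],[47,8],[49,0]]
[[0,19],[9,16],[10,8],[19,0],[40,10],[47,8],[49,0]]
[[0,19],[9,16],[10,8],[19,0],[40,10],[47,8],[49,0]]
[[0,19],[9,16],[10,8],[19,0],[40,10],[47,8],[49,0]]
[[0,19],[9,16],[10,8],[19,0],[20,17],[21,0],[40,10],[47,8],[49,0]]
[[0,19],[9,16],[10,8],[19,9],[20,17],[21,9],[32,0],[40,10],[47,8],[49,0]]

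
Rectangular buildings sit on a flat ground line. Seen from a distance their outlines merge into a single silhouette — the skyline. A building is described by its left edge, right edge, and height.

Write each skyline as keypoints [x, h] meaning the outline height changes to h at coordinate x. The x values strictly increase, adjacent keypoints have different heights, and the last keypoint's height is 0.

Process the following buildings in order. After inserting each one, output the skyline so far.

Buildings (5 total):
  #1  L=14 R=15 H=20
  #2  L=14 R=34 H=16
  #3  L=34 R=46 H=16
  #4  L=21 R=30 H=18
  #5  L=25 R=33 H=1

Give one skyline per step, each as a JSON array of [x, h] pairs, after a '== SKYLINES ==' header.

== SKYLINES ==
[[14,20],[15,0]]
[[14,20],[15,16],[34,0]]
[[14,20],[15,16],[46,0]]
[[14,20],[15,16],[21,18],[30,16],[46,0]]
[[14,20],[15,16],[21,18],[30,16],[46,0]]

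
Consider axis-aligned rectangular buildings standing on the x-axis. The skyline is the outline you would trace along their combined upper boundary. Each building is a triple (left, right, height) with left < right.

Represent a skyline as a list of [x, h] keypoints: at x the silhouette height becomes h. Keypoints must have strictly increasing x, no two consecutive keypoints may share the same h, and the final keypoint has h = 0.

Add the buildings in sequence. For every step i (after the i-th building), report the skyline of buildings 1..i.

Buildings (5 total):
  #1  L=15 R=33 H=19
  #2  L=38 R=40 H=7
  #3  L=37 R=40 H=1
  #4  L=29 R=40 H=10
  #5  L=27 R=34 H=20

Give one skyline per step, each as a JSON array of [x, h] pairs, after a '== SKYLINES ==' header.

== SKYLINES ==
[[15,19],[33,0]]
[[15,19],[33,0],[38,7],[40,0]]
[[15,19],[33,0],[37,1],[38,7],[40,0]]
[[15,19],[33,10],[40,0]]
[[15,19],[27,20],[34,10],[40,0]]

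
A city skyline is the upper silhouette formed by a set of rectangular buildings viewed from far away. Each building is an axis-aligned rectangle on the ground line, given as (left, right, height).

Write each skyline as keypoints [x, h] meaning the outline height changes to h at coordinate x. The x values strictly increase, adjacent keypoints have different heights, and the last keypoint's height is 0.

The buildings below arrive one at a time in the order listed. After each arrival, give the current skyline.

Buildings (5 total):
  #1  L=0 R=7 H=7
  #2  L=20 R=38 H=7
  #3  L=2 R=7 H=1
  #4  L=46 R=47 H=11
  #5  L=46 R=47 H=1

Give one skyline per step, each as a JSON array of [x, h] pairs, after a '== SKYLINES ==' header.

== SKYLINES ==
[[0,7],[7,0]]
[[0,7],[7,0],[20,7],[38,0]]
[[0,7],[7,0],[20,7],[38,0]]
[[0,7],[7,0],[20,7],[38,0],[46,11],[47,0]]
[[0,7],[7,0],[20,7],[38,0],[46,11],[47,0]]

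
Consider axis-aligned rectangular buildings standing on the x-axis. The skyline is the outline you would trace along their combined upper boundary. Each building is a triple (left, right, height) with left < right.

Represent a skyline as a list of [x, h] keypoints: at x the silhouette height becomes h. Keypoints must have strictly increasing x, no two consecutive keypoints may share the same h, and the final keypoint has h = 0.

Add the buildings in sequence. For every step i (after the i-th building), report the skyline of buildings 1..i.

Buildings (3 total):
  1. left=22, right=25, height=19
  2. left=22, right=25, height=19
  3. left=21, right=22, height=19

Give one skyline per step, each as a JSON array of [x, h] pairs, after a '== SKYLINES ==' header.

== SKYLINES ==
[[22,19],[25,0]]
[[22,19],[25,0]]
[[21,19],[25,0]]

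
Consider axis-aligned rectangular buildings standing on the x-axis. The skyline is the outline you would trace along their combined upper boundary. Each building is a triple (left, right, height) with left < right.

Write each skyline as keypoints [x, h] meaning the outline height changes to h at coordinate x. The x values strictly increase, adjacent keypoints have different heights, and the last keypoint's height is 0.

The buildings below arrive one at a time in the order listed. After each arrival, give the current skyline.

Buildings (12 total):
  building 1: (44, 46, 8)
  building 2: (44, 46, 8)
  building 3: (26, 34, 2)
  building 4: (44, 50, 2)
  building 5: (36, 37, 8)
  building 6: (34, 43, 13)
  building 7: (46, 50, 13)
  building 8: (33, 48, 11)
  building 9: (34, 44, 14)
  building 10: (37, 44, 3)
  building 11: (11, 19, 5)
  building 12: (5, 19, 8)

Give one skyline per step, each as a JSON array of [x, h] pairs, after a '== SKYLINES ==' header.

== SKYLINES ==
[[44,8],[46,0]]
[[44,8],[46,0]]
[[26,2],[34,0],[44,8],[46,0]]
[[26,2],[34,0],[44,8],[46,2],[50,0]]
[[26,2],[34,0],[36,8],[37,0],[44,8],[46,2],[50,0]]
[[26,2],[34,13],[43,0],[44,8],[46,2],[50,0]]
[[26,2],[34,13],[43,0],[44,8],[46,13],[50,0]]
[[26,2],[33,11],[34,13],[43,11],[46,13],[50,0]]
[[26,2],[33,11],[34,14],[44,11],[46,13],[50,0]]
[[26,2],[33,11],[34,14],[44,11],[46,13],[50,0]]
[[11,5],[19,0],[26,2],[33,11],[34,14],[44,11],[46,13],[50,0]]
[[5,8],[19,0],[26,2],[33,11],[34,14],[44,11],[46,13],[50,0]]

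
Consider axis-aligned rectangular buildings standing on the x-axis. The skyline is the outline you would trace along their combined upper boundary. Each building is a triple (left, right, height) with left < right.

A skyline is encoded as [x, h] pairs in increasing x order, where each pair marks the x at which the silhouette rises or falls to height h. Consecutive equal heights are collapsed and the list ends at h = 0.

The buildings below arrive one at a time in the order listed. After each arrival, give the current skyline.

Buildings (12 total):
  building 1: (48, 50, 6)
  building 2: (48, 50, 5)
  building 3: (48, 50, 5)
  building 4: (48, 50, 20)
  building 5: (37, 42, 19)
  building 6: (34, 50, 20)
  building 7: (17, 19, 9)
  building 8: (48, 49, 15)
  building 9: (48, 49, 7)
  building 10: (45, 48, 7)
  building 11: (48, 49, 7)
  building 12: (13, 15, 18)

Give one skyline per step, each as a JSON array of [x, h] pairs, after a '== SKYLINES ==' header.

== SKYLINES ==
[[48,6],[50,0]]
[[48,6],[50,0]]
[[48,6],[50,0]]
[[48,20],[50,0]]
[[37,19],[42,0],[48,20],[50,0]]
[[34,20],[50,0]]
[[17,9],[19,0],[34,20],[50,0]]
[[17,9],[19,0],[34,20],[50,0]]
[[17,9],[19,0],[34,20],[50,0]]
[[17,9],[19,0],[34,20],[50,0]]
[[17,9],[19,0],[34,20],[50,0]]
[[13,18],[15,0],[17,9],[19,0],[34,20],[50,0]]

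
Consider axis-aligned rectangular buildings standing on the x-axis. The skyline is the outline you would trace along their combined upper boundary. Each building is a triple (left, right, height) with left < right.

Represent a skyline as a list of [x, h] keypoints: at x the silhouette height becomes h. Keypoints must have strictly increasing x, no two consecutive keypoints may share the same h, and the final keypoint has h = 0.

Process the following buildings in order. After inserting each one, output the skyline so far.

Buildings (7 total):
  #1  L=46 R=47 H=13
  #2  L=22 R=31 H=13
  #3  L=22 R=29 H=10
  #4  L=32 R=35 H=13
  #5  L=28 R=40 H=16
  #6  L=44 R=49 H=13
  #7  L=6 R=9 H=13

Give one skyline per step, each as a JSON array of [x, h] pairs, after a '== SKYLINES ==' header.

== SKYLINES ==
[[46,13],[47,0]]
[[22,13],[31,0],[46,13],[47,0]]
[[22,13],[31,0],[46,13],[47,0]]
[[22,13],[31,0],[32,13],[35,0],[46,13],[47,0]]
[[22,13],[28,16],[40,0],[46,13],[47,0]]
[[22,13],[28,16],[40,0],[44,13],[49,0]]
[[6,13],[9,0],[22,13],[28,16],[40,0],[44,13],[49,0]]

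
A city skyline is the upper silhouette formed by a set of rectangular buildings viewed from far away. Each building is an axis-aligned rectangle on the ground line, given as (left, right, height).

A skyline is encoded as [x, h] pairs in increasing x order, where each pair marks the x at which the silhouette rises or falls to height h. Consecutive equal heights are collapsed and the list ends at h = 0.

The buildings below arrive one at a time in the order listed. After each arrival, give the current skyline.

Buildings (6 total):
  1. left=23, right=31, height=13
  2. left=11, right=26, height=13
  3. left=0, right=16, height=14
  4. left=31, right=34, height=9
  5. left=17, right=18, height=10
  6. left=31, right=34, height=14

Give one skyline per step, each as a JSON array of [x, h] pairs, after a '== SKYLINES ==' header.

== SKYLINES ==
[[23,13],[31,0]]
[[11,13],[31,0]]
[[0,14],[16,13],[31,0]]
[[0,14],[16,13],[31,9],[34,0]]
[[0,14],[16,13],[31,9],[34,0]]
[[0,14],[16,13],[31,14],[34,0]]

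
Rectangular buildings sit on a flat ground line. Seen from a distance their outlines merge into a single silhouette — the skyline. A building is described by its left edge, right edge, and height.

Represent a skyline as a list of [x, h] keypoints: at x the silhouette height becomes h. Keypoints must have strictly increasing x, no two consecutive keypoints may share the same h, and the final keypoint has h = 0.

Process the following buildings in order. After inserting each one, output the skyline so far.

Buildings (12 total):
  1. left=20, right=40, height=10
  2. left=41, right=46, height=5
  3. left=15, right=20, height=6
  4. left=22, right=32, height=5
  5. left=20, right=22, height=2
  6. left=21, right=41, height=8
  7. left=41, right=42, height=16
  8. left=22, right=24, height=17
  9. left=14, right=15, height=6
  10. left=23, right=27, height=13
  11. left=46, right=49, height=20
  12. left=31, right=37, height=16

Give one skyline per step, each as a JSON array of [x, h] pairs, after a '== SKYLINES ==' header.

== SKYLINES ==
[[20,10],[40,0]]
[[20,10],[40,0],[41,5],[46,0]]
[[15,6],[20,10],[40,0],[41,5],[46,0]]
[[15,6],[20,10],[40,0],[41,5],[46,0]]
[[15,6],[20,10],[40,0],[41,5],[46,0]]
[[15,6],[20,10],[40,8],[41,5],[46,0]]
[[15,6],[20,10],[40,8],[41,16],[42,5],[46,0]]
[[15,6],[20,10],[22,17],[24,10],[40,8],[41,16],[42,5],[46,0]]
[[14,6],[20,10],[22,17],[24,10],[40,8],[41,16],[42,5],[46,0]]
[[14,6],[20,10],[22,17],[24,13],[27,10],[40,8],[41,16],[42,5],[46,0]]
[[14,6],[20,10],[22,17],[24,13],[27,10],[40,8],[41,16],[42,5],[46,20],[49,0]]
[[14,6],[20,10],[22,17],[24,13],[27,10],[31,16],[37,10],[40,8],[41,16],[42,5],[46,20],[49,0]]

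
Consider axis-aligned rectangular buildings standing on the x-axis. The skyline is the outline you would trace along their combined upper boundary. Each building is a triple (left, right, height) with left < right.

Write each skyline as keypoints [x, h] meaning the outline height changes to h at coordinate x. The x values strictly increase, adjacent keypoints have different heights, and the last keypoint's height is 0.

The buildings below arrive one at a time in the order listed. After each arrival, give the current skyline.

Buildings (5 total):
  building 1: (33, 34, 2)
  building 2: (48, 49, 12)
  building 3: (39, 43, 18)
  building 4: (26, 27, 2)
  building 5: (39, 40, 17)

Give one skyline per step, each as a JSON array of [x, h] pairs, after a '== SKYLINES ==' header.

== SKYLINES ==
[[33,2],[34,0]]
[[33,2],[34,0],[48,12],[49,0]]
[[33,2],[34,0],[39,18],[43,0],[48,12],[49,0]]
[[26,2],[27,0],[33,2],[34,0],[39,18],[43,0],[48,12],[49,0]]
[[26,2],[27,0],[33,2],[34,0],[39,18],[43,0],[48,12],[49,0]]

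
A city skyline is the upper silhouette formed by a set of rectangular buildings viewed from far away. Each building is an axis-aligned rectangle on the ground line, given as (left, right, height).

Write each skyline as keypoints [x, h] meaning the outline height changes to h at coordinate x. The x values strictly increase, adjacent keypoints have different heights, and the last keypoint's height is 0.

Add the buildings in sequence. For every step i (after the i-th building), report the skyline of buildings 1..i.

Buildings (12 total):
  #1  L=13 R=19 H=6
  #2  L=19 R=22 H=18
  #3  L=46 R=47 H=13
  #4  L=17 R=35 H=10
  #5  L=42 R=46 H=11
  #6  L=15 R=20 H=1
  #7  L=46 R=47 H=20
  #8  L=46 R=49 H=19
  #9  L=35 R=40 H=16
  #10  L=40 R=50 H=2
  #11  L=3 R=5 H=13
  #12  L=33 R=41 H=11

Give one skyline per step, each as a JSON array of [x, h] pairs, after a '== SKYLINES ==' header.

== SKYLINES ==
[[13,6],[19,0]]
[[13,6],[19,18],[22,0]]
[[13,6],[19,18],[22,0],[46,13],[47,0]]
[[13,6],[17,10],[19,18],[22,10],[35,0],[46,13],[47,0]]
[[13,6],[17,10],[19,18],[22,10],[35,0],[42,11],[46,13],[47,0]]
[[13,6],[17,10],[19,18],[22,10],[35,0],[42,11],[46,13],[47,0]]
[[13,6],[17,10],[19,18],[22,10],[35,0],[42,11],[46,20],[47,0]]
[[13,6],[17,10],[19,18],[22,10],[35,0],[42,11],[46,20],[47,19],[49,0]]
[[13,6],[17,10],[19,18],[22,10],[35,16],[40,0],[42,11],[46,20],[47,19],[49,0]]
[[13,6],[17,10],[19,18],[22,10],[35,16],[40,2],[42,11],[46,20],[47,19],[49,2],[50,0]]
[[3,13],[5,0],[13,6],[17,10],[19,18],[22,10],[35,16],[40,2],[42,11],[46,20],[47,19],[49,2],[50,0]]
[[3,13],[5,0],[13,6],[17,10],[19,18],[22,10],[33,11],[35,16],[40,11],[41,2],[42,11],[46,20],[47,19],[49,2],[50,0]]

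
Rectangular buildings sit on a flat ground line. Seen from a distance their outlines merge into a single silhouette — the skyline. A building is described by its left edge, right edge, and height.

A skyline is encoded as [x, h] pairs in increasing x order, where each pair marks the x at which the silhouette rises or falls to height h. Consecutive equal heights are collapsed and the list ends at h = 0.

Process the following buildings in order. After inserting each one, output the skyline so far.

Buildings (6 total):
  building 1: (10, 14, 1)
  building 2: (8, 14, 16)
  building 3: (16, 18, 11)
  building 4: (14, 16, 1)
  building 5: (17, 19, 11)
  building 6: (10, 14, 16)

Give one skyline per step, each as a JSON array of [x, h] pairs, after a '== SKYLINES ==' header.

== SKYLINES ==
[[10,1],[14,0]]
[[8,16],[14,0]]
[[8,16],[14,0],[16,11],[18,0]]
[[8,16],[14,1],[16,11],[18,0]]
[[8,16],[14,1],[16,11],[19,0]]
[[8,16],[14,1],[16,11],[19,0]]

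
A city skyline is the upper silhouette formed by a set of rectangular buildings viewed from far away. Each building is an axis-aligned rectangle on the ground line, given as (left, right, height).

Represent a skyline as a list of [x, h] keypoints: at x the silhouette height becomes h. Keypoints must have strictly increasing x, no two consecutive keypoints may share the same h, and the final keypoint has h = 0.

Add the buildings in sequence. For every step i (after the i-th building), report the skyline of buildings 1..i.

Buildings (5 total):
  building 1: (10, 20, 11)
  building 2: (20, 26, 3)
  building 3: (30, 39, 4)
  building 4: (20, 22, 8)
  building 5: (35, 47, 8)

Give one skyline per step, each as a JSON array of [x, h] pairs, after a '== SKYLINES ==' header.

== SKYLINES ==
[[10,11],[20,0]]
[[10,11],[20,3],[26,0]]
[[10,11],[20,3],[26,0],[30,4],[39,0]]
[[10,11],[20,8],[22,3],[26,0],[30,4],[39,0]]
[[10,11],[20,8],[22,3],[26,0],[30,4],[35,8],[47,0]]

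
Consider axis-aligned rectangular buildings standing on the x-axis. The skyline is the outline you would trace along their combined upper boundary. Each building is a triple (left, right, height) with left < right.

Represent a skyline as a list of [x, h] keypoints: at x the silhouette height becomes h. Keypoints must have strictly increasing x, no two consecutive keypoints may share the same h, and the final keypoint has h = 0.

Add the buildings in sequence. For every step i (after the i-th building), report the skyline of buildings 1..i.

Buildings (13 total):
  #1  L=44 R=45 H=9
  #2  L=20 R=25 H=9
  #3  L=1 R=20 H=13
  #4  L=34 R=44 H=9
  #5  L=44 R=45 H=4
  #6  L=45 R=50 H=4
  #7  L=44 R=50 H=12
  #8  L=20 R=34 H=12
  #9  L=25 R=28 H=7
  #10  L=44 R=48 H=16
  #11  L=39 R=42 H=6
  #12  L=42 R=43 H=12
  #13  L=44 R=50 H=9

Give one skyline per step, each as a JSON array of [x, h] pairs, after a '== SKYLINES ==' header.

== SKYLINES ==
[[44,9],[45,0]]
[[20,9],[25,0],[44,9],[45,0]]
[[1,13],[20,9],[25,0],[44,9],[45,0]]
[[1,13],[20,9],[25,0],[34,9],[45,0]]
[[1,13],[20,9],[25,0],[34,9],[45,0]]
[[1,13],[20,9],[25,0],[34,9],[45,4],[50,0]]
[[1,13],[20,9],[25,0],[34,9],[44,12],[50,0]]
[[1,13],[20,12],[34,9],[44,12],[50,0]]
[[1,13],[20,12],[34,9],[44,12],[50,0]]
[[1,13],[20,12],[34,9],[44,16],[48,12],[50,0]]
[[1,13],[20,12],[34,9],[44,16],[48,12],[50,0]]
[[1,13],[20,12],[34,9],[42,12],[43,9],[44,16],[48,12],[50,0]]
[[1,13],[20,12],[34,9],[42,12],[43,9],[44,16],[48,12],[50,0]]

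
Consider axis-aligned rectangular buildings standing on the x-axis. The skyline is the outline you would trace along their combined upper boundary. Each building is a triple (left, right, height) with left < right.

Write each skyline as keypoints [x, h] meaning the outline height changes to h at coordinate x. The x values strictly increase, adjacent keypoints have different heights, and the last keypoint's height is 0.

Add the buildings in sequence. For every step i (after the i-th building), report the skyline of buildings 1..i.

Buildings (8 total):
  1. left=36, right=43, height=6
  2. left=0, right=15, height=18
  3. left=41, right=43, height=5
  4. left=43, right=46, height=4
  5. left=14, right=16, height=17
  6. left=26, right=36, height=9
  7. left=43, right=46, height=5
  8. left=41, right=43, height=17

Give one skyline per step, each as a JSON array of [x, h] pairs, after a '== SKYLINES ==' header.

== SKYLINES ==
[[36,6],[43,0]]
[[0,18],[15,0],[36,6],[43,0]]
[[0,18],[15,0],[36,6],[43,0]]
[[0,18],[15,0],[36,6],[43,4],[46,0]]
[[0,18],[15,17],[16,0],[36,6],[43,4],[46,0]]
[[0,18],[15,17],[16,0],[26,9],[36,6],[43,4],[46,0]]
[[0,18],[15,17],[16,0],[26,9],[36,6],[43,5],[46,0]]
[[0,18],[15,17],[16,0],[26,9],[36,6],[41,17],[43,5],[46,0]]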